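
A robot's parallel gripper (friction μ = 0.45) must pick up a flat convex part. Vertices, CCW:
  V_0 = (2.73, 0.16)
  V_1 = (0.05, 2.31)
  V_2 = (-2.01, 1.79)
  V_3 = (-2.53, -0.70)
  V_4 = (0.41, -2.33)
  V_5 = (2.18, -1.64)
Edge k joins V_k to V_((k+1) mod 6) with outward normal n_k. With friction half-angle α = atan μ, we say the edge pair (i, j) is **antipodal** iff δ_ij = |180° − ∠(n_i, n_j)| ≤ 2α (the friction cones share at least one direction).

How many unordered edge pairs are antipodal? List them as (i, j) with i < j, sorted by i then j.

count = 4; pairs: (0,3), (1,3), (1,4), (2,5)

α = atan 0.45 = 24.23°;  2α = 48.46°
n_0 = (+0.6258, +0.7800)
n_1 = (-0.2447, +0.9696)
n_2 = (-0.9789, +0.2044)
n_3 = (-0.4849, -0.8746)
n_4 = (+0.3632, -0.9317)
n_5 = (+0.9564, -0.2922)
  (0,1): δ = 127.10°  ·
  (0,2): δ = 63.06°  ·
  (0,3): δ = 9.73°  ✓
  (0,4): δ = 60.04°  ·
  (0,5): δ = 111.75°  ·
  (1,2): δ = 115.96°  ·
  (1,3): δ = 43.17°  ✓
  (1,4): δ = 7.13°  ✓
  (1,5): δ = 58.84°  ·
  (2,3): δ = 107.21°  ·
  (2,4): δ = 56.91°  ·
  (2,5): δ = 5.19°  ✓
  (3,4): δ = 129.70°  ·
  (3,5): δ = 77.99°  ·
  (4,5): δ = 128.29°  ·
antipodal pairs: 4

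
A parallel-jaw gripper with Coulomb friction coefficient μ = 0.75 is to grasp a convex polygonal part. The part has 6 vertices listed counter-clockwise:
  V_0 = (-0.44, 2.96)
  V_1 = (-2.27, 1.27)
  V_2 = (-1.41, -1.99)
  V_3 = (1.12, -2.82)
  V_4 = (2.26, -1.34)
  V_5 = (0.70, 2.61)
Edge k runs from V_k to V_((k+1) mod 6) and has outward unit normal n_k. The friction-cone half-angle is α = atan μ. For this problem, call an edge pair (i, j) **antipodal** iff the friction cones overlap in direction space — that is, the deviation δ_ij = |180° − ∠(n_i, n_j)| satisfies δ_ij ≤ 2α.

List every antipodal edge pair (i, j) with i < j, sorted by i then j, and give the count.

count = 9; pairs: (0,2), (0,3), (0,4), (1,3), (1,4), (1,5), (2,4), (2,5), (3,5)

α = atan 0.75 = 36.87°;  2α = 73.74°
n_0 = (-0.6784, +0.7346)
n_1 = (-0.9669, -0.2551)
n_2 = (-0.3117, -0.9502)
n_3 = (+0.7922, -0.6102)
n_4 = (+0.9301, +0.3673)
n_5 = (+0.2935, +0.9560)
  (0,1): δ = 117.94°  ·
  (0,2): δ = 60.89°  ✓
  (0,3): δ = 9.67°  ✓
  (0,4): δ = 68.83°  ✓
  (0,5): δ = 120.21°  ·
  (1,2): δ = 122.94°  ·
  (1,3): δ = 52.38°  ✓
  (1,4): δ = 6.77°  ✓
  (1,5): δ = 58.15°  ✓
  (2,3): δ = 109.44°  ·
  (2,4): δ = 50.29°  ✓
  (2,5): δ = 1.10°  ✓
  (3,4): δ = 120.84°  ·
  (3,5): δ = 69.46°  ✓
  (4,5): δ = 128.62°  ·
antipodal pairs: 9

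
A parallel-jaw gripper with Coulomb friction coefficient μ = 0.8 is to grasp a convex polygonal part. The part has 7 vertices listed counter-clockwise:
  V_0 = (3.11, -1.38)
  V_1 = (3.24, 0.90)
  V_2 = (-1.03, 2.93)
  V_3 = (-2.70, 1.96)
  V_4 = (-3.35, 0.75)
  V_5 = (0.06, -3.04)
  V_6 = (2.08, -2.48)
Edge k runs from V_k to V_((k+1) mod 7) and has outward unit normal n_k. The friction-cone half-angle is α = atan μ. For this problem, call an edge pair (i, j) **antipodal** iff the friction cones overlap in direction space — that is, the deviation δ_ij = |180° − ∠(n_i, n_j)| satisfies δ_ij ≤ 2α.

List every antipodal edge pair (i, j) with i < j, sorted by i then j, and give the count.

α = atan 0.8 = 38.66°;  2α = 77.32°
n_0 = (+0.9984, -0.0569)
n_1 = (+0.4294, +0.9031)
n_2 = (-0.5023, +0.8647)
n_3 = (-0.8809, +0.4732)
n_4 = (-0.7434, -0.6689)
n_5 = (+0.2672, -0.9637)
n_6 = (+0.7300, -0.6835)
  (0,1): δ = 112.16°  ·
  (0,2): δ = 56.59°  ✓
  (0,3): δ = 24.98°  ✓
  (0,4): δ = 45.24°  ✓
  (0,5): δ = 108.76°  ·
  (0,6): δ = 140.15°  ·
  (1,2): δ = 124.42°  ·
  (1,3): δ = 92.82°  ·
  (1,4): δ = 22.59°  ✓
  (1,5): δ = 40.92°  ✓
  (1,6): δ = 72.31°  ✓
  (2,3): δ = 148.39°  ·
  (2,4): δ = 78.17°  ·
  (2,5): δ = 14.65°  ✓
  (2,6): δ = 16.73°  ✓
  (3,4): δ = 109.78°  ·
  (3,5): δ = 46.26°  ✓
  (3,6): δ = 14.87°  ✓
  (4,5): δ = 116.48°  ·
  (4,6): δ = 85.10°  ·
  (5,6): δ = 148.61°  ·
antipodal pairs: 10

count = 10; pairs: (0,2), (0,3), (0,4), (1,4), (1,5), (1,6), (2,5), (2,6), (3,5), (3,6)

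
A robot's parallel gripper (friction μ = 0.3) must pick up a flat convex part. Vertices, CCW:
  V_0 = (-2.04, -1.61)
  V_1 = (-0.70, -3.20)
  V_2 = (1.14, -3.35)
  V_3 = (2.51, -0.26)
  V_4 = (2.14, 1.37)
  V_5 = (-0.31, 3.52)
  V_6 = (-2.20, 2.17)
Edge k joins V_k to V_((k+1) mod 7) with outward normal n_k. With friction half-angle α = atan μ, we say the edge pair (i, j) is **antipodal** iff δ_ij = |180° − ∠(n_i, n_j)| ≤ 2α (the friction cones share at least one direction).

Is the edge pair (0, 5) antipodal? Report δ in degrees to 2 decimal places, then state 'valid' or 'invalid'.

δ = 85.41°, invalid

α = atan 0.3 = 16.70°;  2α = 33.40°
edge 0: e_0 = (+1.34, -1.59);  n_0 = (-0.7647, -0.6444)
edge 5: e_5 = (-1.89, -1.35);  n_5 = (-0.5812, +0.8137)
∠(n_0, n_5) = 94.59°
δ = |180° − 94.59°| = 85.41°
85.41° > 2α = 33.40°  →  invalid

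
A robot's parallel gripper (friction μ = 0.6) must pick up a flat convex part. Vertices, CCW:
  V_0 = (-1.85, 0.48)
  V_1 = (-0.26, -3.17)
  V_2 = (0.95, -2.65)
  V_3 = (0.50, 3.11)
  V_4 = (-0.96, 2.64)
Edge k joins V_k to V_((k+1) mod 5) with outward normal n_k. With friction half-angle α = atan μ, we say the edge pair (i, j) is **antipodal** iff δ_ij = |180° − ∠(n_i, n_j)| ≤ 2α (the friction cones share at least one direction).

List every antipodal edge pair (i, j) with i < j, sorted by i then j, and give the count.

α = atan 0.6 = 30.96°;  2α = 61.93°
n_0 = (-0.9168, -0.3994)
n_1 = (+0.3948, -0.9188)
n_2 = (+0.9970, +0.0779)
n_3 = (-0.3064, +0.9519)
n_4 = (-0.9246, +0.3810)
  (0,1): δ = 90.28°  ·
  (0,2): δ = 19.07°  ✓
  (0,3): δ = 84.31°  ·
  (0,4): δ = 134.07°  ·
  (1,2): δ = 108.79°  ·
  (1,3): δ = 5.41°  ✓
  (1,4): δ = 44.35°  ✓
  (2,3): δ = 76.62°  ·
  (2,4): δ = 26.86°  ✓
  (3,4): δ = 130.24°  ·
antipodal pairs: 4

count = 4; pairs: (0,2), (1,3), (1,4), (2,4)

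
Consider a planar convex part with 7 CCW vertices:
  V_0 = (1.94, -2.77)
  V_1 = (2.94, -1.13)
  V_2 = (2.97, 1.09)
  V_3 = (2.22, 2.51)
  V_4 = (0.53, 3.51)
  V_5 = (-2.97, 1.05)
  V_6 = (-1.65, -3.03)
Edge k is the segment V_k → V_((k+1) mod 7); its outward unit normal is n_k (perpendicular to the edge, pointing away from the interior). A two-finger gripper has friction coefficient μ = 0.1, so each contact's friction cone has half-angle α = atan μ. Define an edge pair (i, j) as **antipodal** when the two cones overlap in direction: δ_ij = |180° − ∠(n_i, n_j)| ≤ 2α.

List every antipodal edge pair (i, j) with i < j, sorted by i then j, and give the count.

count = 1; pairs: (2,5)

α = atan 0.1 = 5.71°;  2α = 11.42°
n_0 = (+0.8538, -0.5206)
n_1 = (+0.9999, -0.0135)
n_2 = (+0.8842, +0.4670)
n_3 = (+0.5092, +0.8606)
n_4 = (-0.5750, +0.8181)
n_5 = (-0.9514, -0.3078)
n_6 = (+0.0722, -0.9974)
  (0,1): δ = 149.40°  ·
  (0,2): δ = 120.79°  ·
  (0,3): δ = 89.24°  ·
  (0,4): δ = 23.53°  ·
  (0,5): δ = 49.30°  ·
  (0,6): δ = 125.52°  ·
  (1,2): δ = 151.38°  ·
  (1,3): δ = 119.84°  ·
  (1,4): δ = 54.12°  ·
  (1,5): δ = 18.70°  ·
  (1,6): δ = 94.92°  ·
  (2,3): δ = 148.46°  ·
  (2,4): δ = 82.74°  ·
  (2,5): δ = 9.91°  ✓
  (2,6): δ = 66.30°  ·
  (3,4): δ = 114.28°  ·
  (3,5): δ = 41.46°  ·
  (3,6): δ = 34.76°  ·
  (4,5): δ = 107.17°  ·
  (4,6): δ = 30.96°  ·
  (5,6): δ = 103.79°  ·
antipodal pairs: 1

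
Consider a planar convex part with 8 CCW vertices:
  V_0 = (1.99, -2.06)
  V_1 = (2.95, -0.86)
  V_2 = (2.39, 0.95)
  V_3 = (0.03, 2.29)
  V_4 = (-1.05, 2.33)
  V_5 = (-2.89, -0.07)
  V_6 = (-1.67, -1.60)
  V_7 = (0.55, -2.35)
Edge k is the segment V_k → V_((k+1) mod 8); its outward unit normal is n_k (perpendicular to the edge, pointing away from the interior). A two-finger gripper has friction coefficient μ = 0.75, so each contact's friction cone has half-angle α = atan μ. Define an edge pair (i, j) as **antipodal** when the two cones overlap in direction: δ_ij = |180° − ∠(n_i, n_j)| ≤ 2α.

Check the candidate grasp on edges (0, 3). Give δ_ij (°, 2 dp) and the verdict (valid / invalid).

α = atan 0.75 = 36.87°;  2α = 73.74°
edge 0: e_0 = (+0.96, +1.20);  n_0 = (+0.7809, -0.6247)
edge 3: e_3 = (-1.08, +0.04);  n_3 = (+0.0370, +0.9993)
∠(n_0, n_3) = 126.54°
δ = |180° − 126.54°| = 53.46°
53.46° ≤ 2α = 73.74°  →  valid

δ = 53.46°, valid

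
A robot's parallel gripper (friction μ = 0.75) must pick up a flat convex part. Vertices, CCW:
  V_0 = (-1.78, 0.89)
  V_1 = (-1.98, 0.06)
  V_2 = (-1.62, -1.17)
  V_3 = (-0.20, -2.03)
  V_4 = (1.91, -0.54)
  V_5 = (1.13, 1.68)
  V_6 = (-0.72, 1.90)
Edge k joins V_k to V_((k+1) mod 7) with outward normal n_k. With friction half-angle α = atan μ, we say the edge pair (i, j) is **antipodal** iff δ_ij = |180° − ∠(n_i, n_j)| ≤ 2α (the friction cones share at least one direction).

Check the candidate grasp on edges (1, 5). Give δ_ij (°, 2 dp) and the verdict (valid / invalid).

α = atan 0.75 = 36.87°;  2α = 73.74°
edge 1: e_1 = (+0.36, -1.23);  n_1 = (-0.9597, -0.2809)
edge 5: e_5 = (-1.85, +0.22);  n_5 = (+0.1181, +0.9930)
∠(n_1, n_5) = 113.10°
δ = |180° − 113.10°| = 66.90°
66.90° ≤ 2α = 73.74°  →  valid

δ = 66.90°, valid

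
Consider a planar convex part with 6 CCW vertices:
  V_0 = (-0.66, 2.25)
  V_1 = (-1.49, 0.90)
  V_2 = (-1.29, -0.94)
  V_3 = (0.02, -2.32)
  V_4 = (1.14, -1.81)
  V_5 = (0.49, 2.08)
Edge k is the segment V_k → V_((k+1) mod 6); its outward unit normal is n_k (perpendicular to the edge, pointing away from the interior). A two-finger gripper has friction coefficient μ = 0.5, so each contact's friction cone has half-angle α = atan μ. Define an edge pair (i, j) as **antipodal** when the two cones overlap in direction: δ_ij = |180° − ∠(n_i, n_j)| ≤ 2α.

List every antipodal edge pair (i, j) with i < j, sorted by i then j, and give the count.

α = atan 0.5 = 26.57°;  2α = 53.13°
n_0 = (-0.8519, +0.5237)
n_1 = (-0.9941, -0.1081)
n_2 = (-0.7253, -0.6885)
n_3 = (+0.4144, -0.9101)
n_4 = (+0.9863, +0.1648)
n_5 = (+0.1462, +0.9892)
  (0,1): δ = 142.21°  ·
  (0,2): δ = 104.91°  ·
  (0,3): δ = 33.93°  ✓
  (0,4): δ = 41.07°  ✓
  (0,5): δ = 113.17°  ·
  (1,2): δ = 142.69°  ·
  (1,3): δ = 71.72°  ·
  (1,4): δ = 3.28°  ✓
  (1,5): δ = 75.39°  ·
  (2,3): δ = 109.03°  ·
  (2,4): δ = 34.02°  ✓
  (2,5): δ = 38.08°  ✓
  (3,4): δ = 105.00°  ·
  (3,5): δ = 32.89°  ✓
  (4,5): δ = 107.90°  ·
antipodal pairs: 6

count = 6; pairs: (0,3), (0,4), (1,4), (2,4), (2,5), (3,5)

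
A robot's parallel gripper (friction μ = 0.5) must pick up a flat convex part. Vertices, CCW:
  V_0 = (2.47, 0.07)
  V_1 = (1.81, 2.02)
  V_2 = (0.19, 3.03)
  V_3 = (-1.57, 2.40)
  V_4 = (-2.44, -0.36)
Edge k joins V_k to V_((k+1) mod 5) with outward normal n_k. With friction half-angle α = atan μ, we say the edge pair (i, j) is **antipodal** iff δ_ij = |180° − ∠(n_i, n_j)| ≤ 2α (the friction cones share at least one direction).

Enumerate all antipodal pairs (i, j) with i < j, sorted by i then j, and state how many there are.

α = atan 0.5 = 26.57°;  2α = 53.13°
n_0 = (+0.9472, +0.3206)
n_1 = (+0.5291, +0.8486)
n_2 = (-0.3370, +0.9415)
n_3 = (-0.9537, +0.3006)
n_4 = (+0.0872, -0.9962)
  (0,1): δ = 140.64°  ·
  (0,2): δ = 89.00°  ·
  (0,3): δ = 36.19°  ✓
  (0,4): δ = 76.31°  ·
  (1,2): δ = 128.36°  ·
  (1,3): δ = 75.55°  ·
  (1,4): δ = 36.95°  ✓
  (2,3): δ = 127.19°  ·
  (2,4): δ = 14.69°  ✓
  (3,4): δ = 67.50°  ·
antipodal pairs: 3

count = 3; pairs: (0,3), (1,4), (2,4)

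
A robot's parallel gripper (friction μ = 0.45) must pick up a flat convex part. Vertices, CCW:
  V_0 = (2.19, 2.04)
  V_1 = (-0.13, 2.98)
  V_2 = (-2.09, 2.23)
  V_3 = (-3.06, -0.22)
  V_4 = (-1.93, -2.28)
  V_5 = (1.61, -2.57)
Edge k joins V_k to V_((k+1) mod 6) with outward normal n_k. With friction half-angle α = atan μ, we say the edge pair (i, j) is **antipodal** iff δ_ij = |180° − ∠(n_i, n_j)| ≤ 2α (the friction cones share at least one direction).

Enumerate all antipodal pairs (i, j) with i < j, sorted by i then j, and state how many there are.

count = 5; pairs: (0,3), (0,4), (1,4), (2,5), (3,5)

α = atan 0.45 = 24.23°;  2α = 48.46°
n_0 = (+0.3755, +0.9268)
n_1 = (-0.3574, +0.9340)
n_2 = (-0.9298, +0.3681)
n_3 = (-0.8768, -0.4809)
n_4 = (-0.0816, -0.9967)
n_5 = (+0.9922, -0.1248)
  (0,1): δ = 137.00°  ·
  (0,2): δ = 89.54°  ·
  (0,3): δ = 39.20°  ✓
  (0,4): δ = 17.37°  ✓
  (0,5): δ = 104.89°  ·
  (1,2): δ = 132.54°  ·
  (1,3): δ = 82.19°  ·
  (1,4): δ = 25.62°  ✓
  (1,5): δ = 61.89°  ·
  (2,3): δ = 129.65°  ·
  (2,4): δ = 73.08°  ·
  (2,5): δ = 14.43°  ✓
  (3,4): δ = 123.43°  ·
  (3,5): δ = 35.92°  ✓
  (4,5): δ = 92.49°  ·
antipodal pairs: 5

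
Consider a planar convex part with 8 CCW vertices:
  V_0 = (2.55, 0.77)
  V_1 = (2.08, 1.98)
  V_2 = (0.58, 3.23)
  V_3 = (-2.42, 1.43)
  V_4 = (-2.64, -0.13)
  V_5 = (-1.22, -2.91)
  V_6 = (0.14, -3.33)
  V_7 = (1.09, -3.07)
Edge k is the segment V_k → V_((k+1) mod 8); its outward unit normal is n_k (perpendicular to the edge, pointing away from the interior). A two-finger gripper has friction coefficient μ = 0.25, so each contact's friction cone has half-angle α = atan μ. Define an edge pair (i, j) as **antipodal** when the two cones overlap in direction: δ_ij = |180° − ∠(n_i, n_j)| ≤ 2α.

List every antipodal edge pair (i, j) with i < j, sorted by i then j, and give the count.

α = atan 0.25 = 14.04°;  2α = 28.07°
n_0 = (+0.9321, +0.3621)
n_1 = (+0.6402, +0.7682)
n_2 = (-0.5145, +0.8575)
n_3 = (-0.9902, +0.1396)
n_4 = (-0.8906, -0.4549)
n_5 = (-0.2951, -0.9555)
n_6 = (+0.2640, -0.9645)
n_7 = (+0.9347, -0.3554)
  (0,1): δ = 151.03°  ·
  (0,2): δ = 80.26°  ·
  (0,3): δ = 29.25°  ·
  (0,4): δ = 5.83°  ✓
  (0,5): δ = 51.61°  ·
  (0,6): δ = 84.08°  ·
  (0,7): δ = 137.96°  ·
  (1,2): δ = 109.23°  ·
  (1,3): δ = 58.22°  ·
  (1,4): δ = 23.14°  ✓
  (1,5): δ = 22.64°  ✓
  (1,6): δ = 55.11°  ·
  (1,7): δ = 108.99°  ·
  (2,3): δ = 128.99°  ·
  (2,4): δ = 93.91°  ·
  (2,5): δ = 48.13°  ·
  (2,6): δ = 15.66°  ✓
  (2,7): δ = 38.22°  ·
  (3,4): δ = 144.92°  ·
  (3,5): δ = 99.13°  ·
  (3,6): δ = 66.67°  ·
  (3,7): δ = 12.79°  ✓
  (4,5): δ = 134.22°  ·
  (4,6): δ = 101.75°  ·
  (4,7): δ = 47.87°  ·
  (5,6): δ = 147.53°  ·
  (5,7): δ = 93.66°  ·
  (6,7): δ = 126.12°  ·
antipodal pairs: 5

count = 5; pairs: (0,4), (1,4), (1,5), (2,6), (3,7)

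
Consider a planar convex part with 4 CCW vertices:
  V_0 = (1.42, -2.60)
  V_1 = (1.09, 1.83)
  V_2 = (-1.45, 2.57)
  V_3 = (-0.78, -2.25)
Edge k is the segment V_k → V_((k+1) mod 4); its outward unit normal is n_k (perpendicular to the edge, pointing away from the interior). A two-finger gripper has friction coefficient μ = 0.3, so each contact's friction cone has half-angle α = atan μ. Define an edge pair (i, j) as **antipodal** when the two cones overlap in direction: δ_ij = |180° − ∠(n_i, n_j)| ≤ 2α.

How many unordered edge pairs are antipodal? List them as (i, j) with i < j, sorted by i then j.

count = 2; pairs: (0,2), (1,3)

α = atan 0.3 = 16.70°;  2α = 33.40°
n_0 = (+0.9972, +0.0743)
n_1 = (+0.2797, +0.9601)
n_2 = (-0.9905, -0.1377)
n_3 = (-0.1571, -0.9876)
  (0,1): δ = 110.50°  ·
  (0,2): δ = 3.65°  ✓
  (0,3): δ = 76.70°  ·
  (1,2): δ = 65.84°  ·
  (1,3): δ = 7.20°  ✓
  (2,3): δ = 106.95°  ·
antipodal pairs: 2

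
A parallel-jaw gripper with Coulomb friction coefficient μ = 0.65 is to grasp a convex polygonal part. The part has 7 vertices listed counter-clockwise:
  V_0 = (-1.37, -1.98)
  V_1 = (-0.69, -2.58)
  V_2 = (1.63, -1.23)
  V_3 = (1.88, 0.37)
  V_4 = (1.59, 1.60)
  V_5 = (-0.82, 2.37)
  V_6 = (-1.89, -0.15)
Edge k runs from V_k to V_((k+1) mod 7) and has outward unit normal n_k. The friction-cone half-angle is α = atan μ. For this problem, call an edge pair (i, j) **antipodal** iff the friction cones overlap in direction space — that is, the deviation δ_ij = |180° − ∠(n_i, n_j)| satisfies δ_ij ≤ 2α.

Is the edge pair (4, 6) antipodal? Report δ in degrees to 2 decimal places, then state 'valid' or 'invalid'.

δ = 56.42°, valid

α = atan 0.65 = 33.02°;  2α = 66.05°
edge 4: e_4 = (-2.41, +0.77);  n_4 = (+0.3043, +0.9526)
edge 6: e_6 = (+0.52, -1.83);  n_6 = (-0.9619, -0.2733)
∠(n_4, n_6) = 123.58°
δ = |180° − 123.58°| = 56.42°
56.42° ≤ 2α = 66.05°  →  valid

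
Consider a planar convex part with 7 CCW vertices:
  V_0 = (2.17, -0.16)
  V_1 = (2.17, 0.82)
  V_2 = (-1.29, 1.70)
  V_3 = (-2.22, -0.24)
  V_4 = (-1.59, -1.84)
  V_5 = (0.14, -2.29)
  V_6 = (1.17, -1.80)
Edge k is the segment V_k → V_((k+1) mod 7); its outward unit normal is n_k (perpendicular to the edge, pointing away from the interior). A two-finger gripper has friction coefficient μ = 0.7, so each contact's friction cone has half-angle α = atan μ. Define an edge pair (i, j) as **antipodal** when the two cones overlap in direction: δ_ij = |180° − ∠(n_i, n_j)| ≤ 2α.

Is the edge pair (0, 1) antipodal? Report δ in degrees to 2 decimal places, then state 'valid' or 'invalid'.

δ = 104.27°, invalid

α = atan 0.7 = 34.99°;  2α = 69.98°
edge 0: e_0 = (+0.00, +0.98);  n_0 = (+1.0000, -0.0000)
edge 1: e_1 = (-3.46, +0.88);  n_1 = (+0.2465, +0.9691)
∠(n_0, n_1) = 75.73°
δ = |180° − 75.73°| = 104.27°
104.27° > 2α = 69.98°  →  invalid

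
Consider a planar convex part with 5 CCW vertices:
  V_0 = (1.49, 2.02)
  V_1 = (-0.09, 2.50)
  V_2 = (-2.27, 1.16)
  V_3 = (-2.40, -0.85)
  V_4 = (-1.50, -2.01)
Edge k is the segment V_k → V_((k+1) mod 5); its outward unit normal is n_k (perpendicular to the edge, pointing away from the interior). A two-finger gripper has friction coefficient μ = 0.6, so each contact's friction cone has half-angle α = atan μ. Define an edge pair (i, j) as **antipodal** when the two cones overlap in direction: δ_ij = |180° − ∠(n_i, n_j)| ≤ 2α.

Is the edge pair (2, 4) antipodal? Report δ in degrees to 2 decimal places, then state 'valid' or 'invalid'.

α = atan 0.6 = 30.96°;  2α = 61.93°
edge 2: e_2 = (-0.13, -2.01);  n_2 = (-0.9979, +0.0645)
edge 4: e_4 = (+2.99, +4.03);  n_4 = (+0.8031, -0.5958)
∠(n_2, n_4) = 147.13°
δ = |180° − 147.13°| = 32.87°
32.87° ≤ 2α = 61.93°  →  valid

δ = 32.87°, valid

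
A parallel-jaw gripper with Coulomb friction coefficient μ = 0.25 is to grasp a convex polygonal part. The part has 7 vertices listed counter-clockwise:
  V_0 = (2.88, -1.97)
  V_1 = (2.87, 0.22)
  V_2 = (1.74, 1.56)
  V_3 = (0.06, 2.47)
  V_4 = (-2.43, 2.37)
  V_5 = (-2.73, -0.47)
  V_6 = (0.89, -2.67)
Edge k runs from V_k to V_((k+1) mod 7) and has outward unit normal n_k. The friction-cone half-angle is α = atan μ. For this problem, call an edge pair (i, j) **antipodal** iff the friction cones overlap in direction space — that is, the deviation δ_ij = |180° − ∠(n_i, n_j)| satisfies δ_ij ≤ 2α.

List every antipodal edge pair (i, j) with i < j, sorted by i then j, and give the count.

α = atan 0.25 = 14.04°;  2α = 28.07°
n_0 = (+1.0000, +0.0046)
n_1 = (+0.7645, +0.6447)
n_2 = (+0.4763, +0.8793)
n_3 = (-0.0401, +0.9992)
n_4 = (-0.9945, +0.1050)
n_5 = (-0.5193, -0.8546)
n_6 = (+0.3318, -0.9433)
  (0,1): δ = 140.12°  ·
  (0,2): δ = 118.70°  ·
  (0,3): δ = 87.96°  ·
  (0,4): δ = 6.29°  ✓
  (0,5): δ = 58.45°  ·
  (0,6): δ = 109.12°  ·
  (1,2): δ = 158.58°  ·
  (1,3): δ = 127.84°  ·
  (1,4): δ = 46.17°  ·
  (1,5): δ = 18.57°  ✓
  (1,6): δ = 69.24°  ·
  (2,3): δ = 149.26°  ·
  (2,4): δ = 67.59°  ·
  (2,5): δ = 2.85°  ✓
  (2,6): δ = 47.82°  ·
  (3,4): δ = 98.33°  ·
  (3,5): δ = 33.59°  ·
  (3,6): δ = 17.08°  ✓
  (4,5): δ = 115.26°  ·
  (4,6): δ = 64.59°  ·
  (5,6): δ = 129.33°  ·
antipodal pairs: 4

count = 4; pairs: (0,4), (1,5), (2,5), (3,6)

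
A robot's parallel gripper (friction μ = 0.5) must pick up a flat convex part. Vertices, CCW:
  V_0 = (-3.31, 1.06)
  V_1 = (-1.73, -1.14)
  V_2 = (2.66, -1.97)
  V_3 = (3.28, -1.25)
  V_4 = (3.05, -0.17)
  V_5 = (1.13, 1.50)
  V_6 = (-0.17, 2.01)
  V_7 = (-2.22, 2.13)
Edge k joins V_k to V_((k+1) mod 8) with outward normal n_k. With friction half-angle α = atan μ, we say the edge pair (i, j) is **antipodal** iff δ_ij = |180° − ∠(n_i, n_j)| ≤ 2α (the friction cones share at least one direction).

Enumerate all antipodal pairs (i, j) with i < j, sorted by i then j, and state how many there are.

count = 9; pairs: (0,3), (0,4), (0,5), (0,6), (1,4), (1,5), (1,6), (2,6), (2,7)

α = atan 0.5 = 26.57°;  2α = 53.13°
n_0 = (-0.8122, -0.5833)
n_1 = (-0.1858, -0.9826)
n_2 = (+0.7578, -0.6525)
n_3 = (+0.9781, +0.2083)
n_4 = (+0.6563, +0.7545)
n_5 = (+0.3652, +0.9309)
n_6 = (+0.0584, +0.9983)
n_7 = (-0.7005, +0.7136)
  (0,1): δ = 136.39°  ·
  (0,2): δ = 76.42°  ·
  (0,3): δ = 23.66°  ✓
  (0,4): δ = 13.30°  ✓
  (0,5): δ = 32.89°  ✓
  (0,6): δ = 50.96°  ✓
  (0,7): δ = 98.78°  ·
  (1,2): δ = 120.03°  ·
  (1,3): δ = 67.27°  ·
  (1,4): δ = 30.31°  ✓
  (1,5): δ = 10.71°  ✓
  (1,6): δ = 7.36°  ✓
  (1,7): δ = 55.18°  ·
  (2,3): δ = 127.25°  ·
  (2,4): δ = 90.28°  ·
  (2,5): δ = 70.69°  ·
  (2,6): δ = 52.62°  ✓
  (2,7): δ = 4.80°  ✓
  (3,4): δ = 143.04°  ·
  (3,5): δ = 123.44°  ·
  (3,6): δ = 105.37°  ·
  (3,7): δ = 57.55°  ·
  (4,5): δ = 160.40°  ·
  (4,6): δ = 142.33°  ·
  (4,7): δ = 94.51°  ·
  (5,6): δ = 161.93°  ·
  (5,7): δ = 114.11°  ·
  (6,7): δ = 132.18°  ·
antipodal pairs: 9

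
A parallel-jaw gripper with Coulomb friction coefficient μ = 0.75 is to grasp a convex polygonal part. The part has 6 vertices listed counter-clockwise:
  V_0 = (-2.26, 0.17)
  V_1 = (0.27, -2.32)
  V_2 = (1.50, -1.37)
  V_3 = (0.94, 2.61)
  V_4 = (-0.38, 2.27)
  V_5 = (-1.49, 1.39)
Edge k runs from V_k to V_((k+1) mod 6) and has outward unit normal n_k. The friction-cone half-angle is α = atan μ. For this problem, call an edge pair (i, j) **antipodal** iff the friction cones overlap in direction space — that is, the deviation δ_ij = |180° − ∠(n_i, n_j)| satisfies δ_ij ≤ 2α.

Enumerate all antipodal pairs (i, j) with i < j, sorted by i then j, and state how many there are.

α = atan 0.75 = 36.87°;  2α = 73.74°
n_0 = (-0.7015, -0.7127)
n_1 = (+0.6113, -0.7914)
n_2 = (+0.9902, +0.1393)
n_3 = (-0.2494, +0.9684)
n_4 = (-0.6212, +0.7836)
n_5 = (-0.8457, +0.5337)
  (0,1): δ = 97.78°  ·
  (0,2): δ = 37.45°  ✓
  (0,3): δ = 58.99°  ✓
  (0,4): δ = 82.95°  ·
  (0,5): δ = 102.29°  ·
  (1,2): δ = 119.67°  ·
  (1,3): δ = 23.24°  ✓
  (1,4): δ = 0.73°  ✓
  (1,5): δ = 20.06°  ✓
  (2,3): δ = 83.57°  ·
  (2,4): δ = 59.60°  ✓
  (2,5): δ = 40.27°  ✓
  (3,4): δ = 156.04°  ·
  (3,5): δ = 136.70°  ·
  (4,5): δ = 160.67°  ·
antipodal pairs: 7

count = 7; pairs: (0,2), (0,3), (1,3), (1,4), (1,5), (2,4), (2,5)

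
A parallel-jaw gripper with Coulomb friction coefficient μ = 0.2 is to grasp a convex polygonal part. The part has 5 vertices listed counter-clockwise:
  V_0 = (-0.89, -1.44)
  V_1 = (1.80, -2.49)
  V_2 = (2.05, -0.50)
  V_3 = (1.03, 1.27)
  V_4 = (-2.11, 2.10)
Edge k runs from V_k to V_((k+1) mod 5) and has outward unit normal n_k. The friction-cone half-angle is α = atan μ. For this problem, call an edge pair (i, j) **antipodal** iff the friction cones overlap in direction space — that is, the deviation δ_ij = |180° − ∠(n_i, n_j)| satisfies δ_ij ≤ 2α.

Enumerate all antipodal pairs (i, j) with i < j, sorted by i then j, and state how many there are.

count = 2; pairs: (0,3), (2,4)

α = atan 0.2 = 11.31°;  2α = 22.62°
n_0 = (-0.3636, -0.9315)
n_1 = (+0.9922, -0.1246)
n_2 = (+0.8664, +0.4993)
n_3 = (+0.2556, +0.9668)
n_4 = (-0.9454, -0.3258)
  (0,1): δ = 75.84°  ·
  (0,2): δ = 38.72°  ·
  (0,3): δ = 6.52°  ✓
  (0,4): δ = 130.34°  ·
  (1,2): δ = 142.89°  ·
  (1,3): δ = 97.65°  ·
  (1,4): δ = 26.18°  ·
  (2,3): δ = 134.76°  ·
  (2,4): δ = 10.94°  ✓
  (3,4): δ = 56.18°  ·
antipodal pairs: 2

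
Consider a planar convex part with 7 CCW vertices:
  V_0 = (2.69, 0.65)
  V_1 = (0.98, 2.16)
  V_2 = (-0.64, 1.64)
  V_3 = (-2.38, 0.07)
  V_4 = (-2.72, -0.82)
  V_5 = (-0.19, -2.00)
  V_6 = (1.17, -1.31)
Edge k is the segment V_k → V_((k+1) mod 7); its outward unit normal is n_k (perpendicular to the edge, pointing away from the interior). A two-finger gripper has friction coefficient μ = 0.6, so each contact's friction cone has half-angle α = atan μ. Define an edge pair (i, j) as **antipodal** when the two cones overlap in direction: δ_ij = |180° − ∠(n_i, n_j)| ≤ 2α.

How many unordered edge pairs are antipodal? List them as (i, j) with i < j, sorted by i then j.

count = 8; pairs: (0,4), (1,4), (1,5), (1,6), (2,5), (2,6), (3,5), (3,6)

α = atan 0.6 = 30.96°;  2α = 61.93°
n_0 = (+0.6619, +0.7496)
n_1 = (-0.3056, +0.9522)
n_2 = (-0.6699, +0.7424)
n_3 = (-0.9342, +0.3569)
n_4 = (-0.4227, -0.9063)
n_5 = (+0.4525, -0.8918)
n_6 = (+0.7902, -0.6128)
  (0,1): δ = 120.76°  ·
  (0,2): δ = 96.49°  ·
  (0,3): δ = 69.46°  ·
  (0,4): δ = 16.44°  ✓
  (0,5): δ = 68.35°  ·
  (0,6): δ = 93.65°  ·
  (1,2): δ = 155.74°  ·
  (1,3): δ = 128.70°  ·
  (1,4): δ = 42.80°  ✓
  (1,5): δ = 9.11°  ✓
  (1,6): δ = 34.41°  ✓
  (2,3): δ = 152.97°  ·
  (2,4): δ = 67.06°  ·
  (2,5): δ = 15.16°  ✓
  (2,6): δ = 10.15°  ✓
  (3,4): δ = 94.10°  ·
  (3,5): δ = 42.19°  ✓
  (3,6): δ = 16.89°  ✓
  (4,5): δ = 128.09°  ·
  (4,6): δ = 102.79°  ·
  (5,6): δ = 154.70°  ·
antipodal pairs: 8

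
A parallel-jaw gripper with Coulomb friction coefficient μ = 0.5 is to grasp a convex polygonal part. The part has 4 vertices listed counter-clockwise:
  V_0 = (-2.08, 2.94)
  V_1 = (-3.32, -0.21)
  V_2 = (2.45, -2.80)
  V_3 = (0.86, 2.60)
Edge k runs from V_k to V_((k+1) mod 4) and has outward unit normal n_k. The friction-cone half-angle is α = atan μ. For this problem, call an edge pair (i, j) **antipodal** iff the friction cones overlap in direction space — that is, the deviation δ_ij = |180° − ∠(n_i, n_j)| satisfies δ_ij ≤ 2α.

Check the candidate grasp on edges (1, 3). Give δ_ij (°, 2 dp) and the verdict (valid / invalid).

α = atan 0.5 = 26.57°;  2α = 53.13°
edge 1: e_1 = (+5.77, -2.59);  n_1 = (-0.4095, -0.9123)
edge 3: e_3 = (-2.94, +0.34);  n_3 = (+0.1149, +0.9934)
∠(n_1, n_3) = 162.42°
δ = |180° − 162.42°| = 17.58°
17.58° ≤ 2α = 53.13°  →  valid

δ = 17.58°, valid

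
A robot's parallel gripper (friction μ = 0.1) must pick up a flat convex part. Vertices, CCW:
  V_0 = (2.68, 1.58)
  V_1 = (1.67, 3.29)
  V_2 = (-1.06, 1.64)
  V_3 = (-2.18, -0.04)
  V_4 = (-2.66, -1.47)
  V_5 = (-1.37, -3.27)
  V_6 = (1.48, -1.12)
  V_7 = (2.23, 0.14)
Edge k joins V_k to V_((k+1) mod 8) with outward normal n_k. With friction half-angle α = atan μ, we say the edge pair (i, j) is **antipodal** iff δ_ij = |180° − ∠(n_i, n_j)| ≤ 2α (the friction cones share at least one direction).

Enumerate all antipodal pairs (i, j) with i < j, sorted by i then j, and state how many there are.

count = 4; pairs: (0,4), (1,5), (2,6), (3,7)

α = atan 0.1 = 5.71°;  2α = 11.42°
n_0 = (+0.8610, +0.5086)
n_1 = (-0.5173, +0.8558)
n_2 = (-0.8321, +0.5547)
n_3 = (-0.9480, +0.3182)
n_4 = (-0.8128, -0.5825)
n_5 = (+0.6022, -0.7983)
n_6 = (+0.8593, -0.5115)
n_7 = (+0.9545, -0.2983)
  (0,1): δ = 89.42°  ·
  (0,2): δ = 64.26°  ·
  (0,3): δ = 49.12°  ·
  (0,4): δ = 5.06°  ✓
  (0,5): δ = 96.46°  ·
  (0,6): δ = 118.67°  ·
  (0,7): δ = 132.08°  ·
  (1,2): δ = 154.84°  ·
  (1,3): δ = 139.70°  ·
  (1,4): δ = 85.52°  ·
  (1,5): δ = 5.88°  ✓
  (1,6): δ = 28.09°  ·
  (1,7): δ = 41.50°  ·
  (2,3): δ = 164.86°  ·
  (2,4): δ = 110.68°  ·
  (2,5): δ = 19.28°  ·
  (2,6): δ = 2.93°  ✓
  (2,7): δ = 16.34°  ·
  (3,4): δ = 125.82°  ·
  (3,5): δ = 34.41°  ·
  (3,6): δ = 12.21°  ·
  (3,7): δ = 1.20°  ✓
  (4,5): δ = 88.60°  ·
  (4,6): δ = 66.39°  ·
  (4,7): δ = 52.98°  ·
  (5,6): δ = 157.79°  ·
  (5,7): δ = 144.38°  ·
  (6,7): δ = 166.59°  ·
antipodal pairs: 4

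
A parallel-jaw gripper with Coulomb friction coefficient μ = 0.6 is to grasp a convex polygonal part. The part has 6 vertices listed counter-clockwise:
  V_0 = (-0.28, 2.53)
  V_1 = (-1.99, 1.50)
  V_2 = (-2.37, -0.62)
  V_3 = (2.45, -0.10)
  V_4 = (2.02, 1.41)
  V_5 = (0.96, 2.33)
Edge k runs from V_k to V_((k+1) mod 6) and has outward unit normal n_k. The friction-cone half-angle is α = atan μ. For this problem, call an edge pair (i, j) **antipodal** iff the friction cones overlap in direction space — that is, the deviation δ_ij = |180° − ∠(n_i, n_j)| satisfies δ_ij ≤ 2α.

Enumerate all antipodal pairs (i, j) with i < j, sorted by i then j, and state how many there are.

count = 5; pairs: (0,2), (1,3), (1,4), (2,4), (2,5)

α = atan 0.6 = 30.96°;  2α = 61.93°
n_0 = (-0.5160, +0.8566)
n_1 = (-0.9843, +0.1764)
n_2 = (+0.1073, -0.9942)
n_3 = (+0.9618, +0.2739)
n_4 = (+0.6555, +0.7552)
n_5 = (+0.1592, +0.9872)
  (0,1): δ = 131.22°  ·
  (0,2): δ = 24.90°  ✓
  (0,3): δ = 74.83°  ·
  (0,4): δ = 107.98°  ·
  (0,5): δ = 139.78°  ·
  (1,2): δ = 73.68°  ·
  (1,3): δ = 26.06°  ✓
  (1,4): δ = 59.21°  ✓
  (1,5): δ = 91.00°  ·
  (2,3): δ = 80.26°  ·
  (2,4): δ = 47.11°  ✓
  (2,5): δ = 15.32°  ✓
  (3,4): δ = 146.85°  ·
  (3,5): δ = 115.06°  ·
  (4,5): δ = 148.21°  ·
antipodal pairs: 5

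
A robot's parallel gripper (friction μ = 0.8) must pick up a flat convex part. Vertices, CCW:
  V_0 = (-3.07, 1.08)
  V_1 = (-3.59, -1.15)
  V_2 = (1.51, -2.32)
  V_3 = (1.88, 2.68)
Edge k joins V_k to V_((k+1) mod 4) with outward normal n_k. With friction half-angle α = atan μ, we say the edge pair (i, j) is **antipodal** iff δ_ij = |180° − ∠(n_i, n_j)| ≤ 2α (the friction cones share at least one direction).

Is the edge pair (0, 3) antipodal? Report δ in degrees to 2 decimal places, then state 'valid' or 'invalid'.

δ = 121.04°, invalid

α = atan 0.8 = 38.66°;  2α = 77.32°
edge 0: e_0 = (-0.52, -2.23);  n_0 = (-0.9739, +0.2271)
edge 3: e_3 = (-4.95, -1.60);  n_3 = (-0.3076, +0.9515)
∠(n_0, n_3) = 58.96°
δ = |180° − 58.96°| = 121.04°
121.04° > 2α = 77.32°  →  invalid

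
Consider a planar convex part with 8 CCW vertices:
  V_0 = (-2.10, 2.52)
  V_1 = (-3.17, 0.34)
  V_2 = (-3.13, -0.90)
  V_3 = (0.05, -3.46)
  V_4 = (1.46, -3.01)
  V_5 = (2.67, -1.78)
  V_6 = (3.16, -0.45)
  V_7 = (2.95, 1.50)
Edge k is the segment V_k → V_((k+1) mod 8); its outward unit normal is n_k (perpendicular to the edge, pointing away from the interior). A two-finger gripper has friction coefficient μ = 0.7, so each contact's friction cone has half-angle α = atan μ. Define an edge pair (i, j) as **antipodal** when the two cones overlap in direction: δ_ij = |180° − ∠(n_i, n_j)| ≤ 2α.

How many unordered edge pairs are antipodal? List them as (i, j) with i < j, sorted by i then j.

count = 11; pairs: (0,3), (0,4), (0,5), (0,6), (1,4), (1,5), (1,6), (2,6), (2,7), (3,7), (4,7)

α = atan 0.7 = 34.99°;  2α = 69.98°
n_0 = (-0.8977, +0.4406)
n_1 = (-0.9995, -0.0322)
n_2 = (-0.6271, -0.7790)
n_3 = (+0.3040, -0.9527)
n_4 = (+0.7129, -0.7013)
n_5 = (+0.9383, -0.3457)
n_6 = (+0.9943, +0.1071)
n_7 = (+0.1980, +0.9802)
  (0,1): δ = 152.01°  ·
  (0,2): δ = 102.69°  ·
  (0,3): δ = 46.16°  ✓
  (0,4): δ = 18.39°  ✓
  (0,5): δ = 5.92°  ✓
  (0,6): δ = 32.29°  ✓
  (0,7): δ = 104.72°  ·
  (1,2): δ = 130.68°  ·
  (1,3): δ = 74.15°  ·
  (1,4): δ = 46.38°  ✓
  (1,5): δ = 22.07°  ✓
  (1,6): δ = 4.30°  ✓
  (1,7): δ = 76.73°  ·
  (2,3): δ = 123.46°  ·
  (2,4): δ = 95.70°  ·
  (2,5): δ = 71.39°  ·
  (2,6): δ = 45.02°  ✓
  (2,7): δ = 27.42°  ✓
  (3,4): δ = 152.23°  ·
  (3,5): δ = 127.93°  ·
  (3,6): δ = 101.55°  ·
  (3,7): δ = 29.12°  ✓
  (4,5): δ = 155.69°  ·
  (4,6): δ = 129.32°  ·
  (4,7): δ = 56.89°  ✓
  (5,6): δ = 153.63°  ·
  (5,7): δ = 81.19°  ·
  (6,7): δ = 107.57°  ·
antipodal pairs: 11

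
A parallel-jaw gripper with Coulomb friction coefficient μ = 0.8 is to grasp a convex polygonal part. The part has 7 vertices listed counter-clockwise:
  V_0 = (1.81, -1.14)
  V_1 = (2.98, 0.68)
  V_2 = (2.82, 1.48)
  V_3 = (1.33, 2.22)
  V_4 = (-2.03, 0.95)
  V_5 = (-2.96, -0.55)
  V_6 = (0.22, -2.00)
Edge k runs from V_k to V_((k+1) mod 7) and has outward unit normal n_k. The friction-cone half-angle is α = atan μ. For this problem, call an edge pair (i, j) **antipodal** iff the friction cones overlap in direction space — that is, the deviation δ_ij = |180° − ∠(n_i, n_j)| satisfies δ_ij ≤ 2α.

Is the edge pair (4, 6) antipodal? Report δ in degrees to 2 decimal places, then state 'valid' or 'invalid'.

δ = 29.79°, valid

α = atan 0.8 = 38.66°;  2α = 77.32°
edge 4: e_4 = (-0.93, -1.50);  n_4 = (-0.8499, +0.5269)
edge 6: e_6 = (+1.59, +0.86);  n_6 = (+0.4757, -0.8796)
∠(n_4, n_6) = 150.21°
δ = |180° − 150.21°| = 29.79°
29.79° ≤ 2α = 77.32°  →  valid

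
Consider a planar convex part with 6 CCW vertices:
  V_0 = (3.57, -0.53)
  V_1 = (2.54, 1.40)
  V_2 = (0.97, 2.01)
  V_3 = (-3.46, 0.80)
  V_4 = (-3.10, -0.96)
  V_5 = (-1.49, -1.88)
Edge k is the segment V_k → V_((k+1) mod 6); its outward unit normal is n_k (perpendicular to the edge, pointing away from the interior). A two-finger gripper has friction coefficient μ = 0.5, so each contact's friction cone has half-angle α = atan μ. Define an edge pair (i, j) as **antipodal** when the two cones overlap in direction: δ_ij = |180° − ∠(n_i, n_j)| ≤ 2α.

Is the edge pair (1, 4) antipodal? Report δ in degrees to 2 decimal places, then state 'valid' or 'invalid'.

δ = 8.51°, valid

α = atan 0.5 = 26.57°;  2α = 53.13°
edge 1: e_1 = (-1.57, +0.61);  n_1 = (+0.3622, +0.9321)
edge 4: e_4 = (+1.61, -0.92);  n_4 = (-0.4961, -0.8682)
∠(n_1, n_4) = 171.49°
δ = |180° − 171.49°| = 8.51°
8.51° ≤ 2α = 53.13°  →  valid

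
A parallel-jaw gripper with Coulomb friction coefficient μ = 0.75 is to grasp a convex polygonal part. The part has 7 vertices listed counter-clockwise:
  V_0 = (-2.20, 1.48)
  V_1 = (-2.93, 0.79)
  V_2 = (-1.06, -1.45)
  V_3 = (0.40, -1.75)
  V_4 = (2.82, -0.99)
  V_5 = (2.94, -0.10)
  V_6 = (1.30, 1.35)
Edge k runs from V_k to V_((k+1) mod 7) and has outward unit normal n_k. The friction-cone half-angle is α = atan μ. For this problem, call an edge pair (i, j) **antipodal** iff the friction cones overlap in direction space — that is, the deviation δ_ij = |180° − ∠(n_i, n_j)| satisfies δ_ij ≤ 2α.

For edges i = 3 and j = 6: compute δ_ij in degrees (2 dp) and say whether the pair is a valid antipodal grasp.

α = atan 0.75 = 36.87°;  2α = 73.74°
edge 3: e_3 = (+2.42, +0.76);  n_3 = (+0.2996, -0.9541)
edge 6: e_6 = (-3.50, +0.13);  n_6 = (+0.0371, +0.9993)
∠(n_3, n_6) = 160.44°
δ = |180° − 160.44°| = 19.56°
19.56° ≤ 2α = 73.74°  →  valid

δ = 19.56°, valid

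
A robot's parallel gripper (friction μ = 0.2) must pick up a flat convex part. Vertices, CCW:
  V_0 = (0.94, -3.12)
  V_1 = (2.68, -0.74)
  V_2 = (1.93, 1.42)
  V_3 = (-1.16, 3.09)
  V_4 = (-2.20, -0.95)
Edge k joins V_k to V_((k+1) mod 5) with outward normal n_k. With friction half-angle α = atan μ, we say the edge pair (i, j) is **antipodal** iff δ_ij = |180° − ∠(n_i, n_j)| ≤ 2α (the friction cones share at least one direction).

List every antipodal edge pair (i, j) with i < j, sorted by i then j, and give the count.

α = atan 0.2 = 11.31°;  2α = 22.62°
n_0 = (+0.8073, -0.5902)
n_1 = (+0.9447, +0.3280)
n_2 = (+0.4755, +0.8797)
n_3 = (-0.9684, +0.2493)
n_4 = (-0.5685, -0.8227)
  (0,1): δ = 124.68°  ·
  (0,2): δ = 82.22°  ·
  (0,3): δ = 21.73°  ✓
  (0,4): δ = 91.52°  ·
  (1,2): δ = 137.54°  ·
  (1,3): δ = 33.58°  ·
  (1,4): δ = 36.20°  ·
  (2,3): δ = 76.05°  ·
  (2,4): δ = 6.26°  ✓
  (3,4): δ = 110.21°  ·
antipodal pairs: 2

count = 2; pairs: (0,3), (2,4)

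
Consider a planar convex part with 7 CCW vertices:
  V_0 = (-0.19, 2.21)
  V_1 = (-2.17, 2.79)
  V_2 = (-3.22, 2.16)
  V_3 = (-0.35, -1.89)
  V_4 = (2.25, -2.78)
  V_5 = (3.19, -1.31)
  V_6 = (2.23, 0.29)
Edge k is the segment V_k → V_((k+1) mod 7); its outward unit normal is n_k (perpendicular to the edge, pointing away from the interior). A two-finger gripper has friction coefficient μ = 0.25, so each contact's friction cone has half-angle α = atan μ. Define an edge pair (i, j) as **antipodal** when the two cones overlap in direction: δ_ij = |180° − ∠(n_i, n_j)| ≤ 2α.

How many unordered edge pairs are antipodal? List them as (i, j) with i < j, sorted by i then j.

α = atan 0.25 = 14.04°;  2α = 28.07°
n_0 = (+0.2811, +0.9597)
n_1 = (-0.5145, +0.8575)
n_2 = (-0.8159, -0.5782)
n_3 = (-0.3239, -0.9461)
n_4 = (+0.8425, -0.5387)
n_5 = (+0.8575, +0.5145)
n_6 = (+0.6215, +0.7834)
  (0,1): δ = 132.71°  ·
  (0,2): δ = 38.35°  ·
  (0,3): δ = 2.57°  ✓
  (0,4): δ = 73.73°  ·
  (0,5): δ = 137.29°  ·
  (0,6): δ = 157.90°  ·
  (1,2): δ = 85.64°  ·
  (1,3): δ = 49.86°  ·
  (1,4): δ = 26.44°  ✓
  (1,5): δ = 90.00°  ·
  (1,6): δ = 110.61°  ·
  (2,3): δ = 144.22°  ·
  (2,4): δ = 67.92°  ·
  (2,5): δ = 4.36°  ✓
  (2,6): δ = 16.25°  ✓
  (3,4): δ = 103.70°  ·
  (3,5): δ = 40.14°  ·
  (3,6): δ = 19.53°  ✓
  (4,5): δ = 116.44°  ·
  (4,6): δ = 95.83°  ·
  (5,6): δ = 159.39°  ·
antipodal pairs: 5

count = 5; pairs: (0,3), (1,4), (2,5), (2,6), (3,6)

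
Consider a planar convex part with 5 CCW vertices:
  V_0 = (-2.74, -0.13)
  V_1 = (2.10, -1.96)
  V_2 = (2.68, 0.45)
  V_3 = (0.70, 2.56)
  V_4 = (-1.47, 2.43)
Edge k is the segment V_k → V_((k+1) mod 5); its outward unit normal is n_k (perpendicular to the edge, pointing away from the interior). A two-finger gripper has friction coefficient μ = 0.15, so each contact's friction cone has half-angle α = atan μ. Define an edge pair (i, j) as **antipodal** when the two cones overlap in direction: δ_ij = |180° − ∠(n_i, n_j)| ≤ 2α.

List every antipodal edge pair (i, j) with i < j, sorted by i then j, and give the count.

count = 1; pairs: (1,4)

α = atan 0.15 = 8.53°;  2α = 17.06°
n_0 = (-0.3537, -0.9354)
n_1 = (+0.9722, -0.2340)
n_2 = (+0.7292, +0.6843)
n_3 = (-0.0598, +0.9982)
n_4 = (-0.8958, +0.4444)
  (0,1): δ = 82.82°  ·
  (0,2): δ = 26.11°  ·
  (0,3): δ = 24.14°  ·
  (0,4): δ = 84.33°  ·
  (1,2): δ = 123.29°  ·
  (1,3): δ = 73.04°  ·
  (1,4): δ = 12.85°  ✓
  (2,3): δ = 129.75°  ·
  (2,4): δ = 69.57°  ·
  (3,4): δ = 119.81°  ·
antipodal pairs: 1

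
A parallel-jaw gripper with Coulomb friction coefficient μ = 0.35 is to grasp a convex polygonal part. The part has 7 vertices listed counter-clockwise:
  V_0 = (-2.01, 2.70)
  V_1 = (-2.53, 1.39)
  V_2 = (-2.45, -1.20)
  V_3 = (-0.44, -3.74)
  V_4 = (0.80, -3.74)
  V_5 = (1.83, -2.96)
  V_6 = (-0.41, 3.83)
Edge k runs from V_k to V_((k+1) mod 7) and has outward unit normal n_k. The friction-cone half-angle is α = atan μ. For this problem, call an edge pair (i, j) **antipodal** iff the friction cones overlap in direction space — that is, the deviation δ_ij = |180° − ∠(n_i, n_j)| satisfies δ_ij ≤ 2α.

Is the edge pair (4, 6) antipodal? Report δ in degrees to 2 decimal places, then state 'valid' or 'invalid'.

δ = 1.90°, valid

α = atan 0.35 = 19.29°;  2α = 38.58°
edge 4: e_4 = (+1.03, +0.78);  n_4 = (+0.6037, -0.7972)
edge 6: e_6 = (-1.60, -1.13);  n_6 = (-0.5769, +0.8168)
∠(n_4, n_6) = 178.10°
δ = |180° − 178.10°| = 1.90°
1.90° ≤ 2α = 38.58°  →  valid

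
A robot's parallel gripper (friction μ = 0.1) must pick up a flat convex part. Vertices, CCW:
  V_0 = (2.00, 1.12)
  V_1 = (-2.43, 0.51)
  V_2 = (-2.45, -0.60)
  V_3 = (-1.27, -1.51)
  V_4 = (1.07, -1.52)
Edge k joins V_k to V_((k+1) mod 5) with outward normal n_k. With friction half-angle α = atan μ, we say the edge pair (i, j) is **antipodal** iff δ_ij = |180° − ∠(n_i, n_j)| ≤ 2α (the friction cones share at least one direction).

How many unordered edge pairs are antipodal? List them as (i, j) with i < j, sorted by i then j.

α = atan 0.1 = 5.71°;  2α = 11.42°
n_0 = (-0.1364, +0.9907)
n_1 = (-0.9998, +0.0180)
n_2 = (-0.6107, -0.7919)
n_3 = (-0.0043, -1.0000)
n_4 = (+0.9432, -0.3323)
  (0,1): δ = 98.87°  ·
  (0,2): δ = 45.48°  ·
  (0,3): δ = 8.09°  ✓
  (0,4): δ = 62.75°  ·
  (1,2): δ = 126.61°  ·
  (1,3): δ = 89.21°  ·
  (1,4): δ = 18.37°  ·
  (2,3): δ = 142.61°  ·
  (2,4): δ = 71.77°  ·
  (3,4): δ = 109.16°  ·
antipodal pairs: 1

count = 1; pairs: (0,3)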